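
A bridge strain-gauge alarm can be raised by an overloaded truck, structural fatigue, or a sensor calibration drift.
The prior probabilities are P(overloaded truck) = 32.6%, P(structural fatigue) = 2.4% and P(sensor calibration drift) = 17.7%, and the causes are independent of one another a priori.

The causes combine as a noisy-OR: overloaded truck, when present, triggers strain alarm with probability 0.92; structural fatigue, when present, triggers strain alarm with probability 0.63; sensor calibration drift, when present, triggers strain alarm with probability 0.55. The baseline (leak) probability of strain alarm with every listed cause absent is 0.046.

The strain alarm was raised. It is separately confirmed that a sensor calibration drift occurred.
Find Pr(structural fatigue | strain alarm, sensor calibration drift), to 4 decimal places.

Pr(structural fatigue | strain alarm, sensor calibration drift) ≈ 0.0303

Under noisy-OR, P(strain alarm | causes) = 1 − (1−0.046)·∏(1−qᵢ) over the active causes.
Weight on structural fatigue=true, given the evidence: 0.013607 + 0.007725 = 0.021332
Denominator P(strain alarm | sensor calibration drift): 0.5707·0.674·0.976 + 0.841159·0.674·0.024 + 0.965656·0.326·0.976 + 0.987293·0.326·0.024 = 0.704001
P(structural fatigue | strain alarm, sensor calibration drift) = 0.021332/0.704001 ≈ 0.0303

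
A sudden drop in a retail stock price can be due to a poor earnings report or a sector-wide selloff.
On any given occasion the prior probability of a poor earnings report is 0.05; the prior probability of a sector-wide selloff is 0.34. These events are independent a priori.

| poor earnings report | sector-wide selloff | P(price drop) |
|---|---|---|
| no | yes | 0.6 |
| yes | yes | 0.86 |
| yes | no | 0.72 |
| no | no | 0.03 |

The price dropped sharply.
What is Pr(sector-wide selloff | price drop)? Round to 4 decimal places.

Pr(sector-wide selloff | price drop) ≈ 0.8304

For the numerator, keep only sector-wide selloff=true terms: 0.193800 + 0.014620 = 0.208420
The normalizing constant is 0.03·0.95·0.66 + 0.6·0.95·0.34 + 0.72·0.05·0.66 + 0.86·0.05·0.34 = 0.250990
P(sector-wide selloff | price drop) = 0.208420/0.250990 ≈ 0.8304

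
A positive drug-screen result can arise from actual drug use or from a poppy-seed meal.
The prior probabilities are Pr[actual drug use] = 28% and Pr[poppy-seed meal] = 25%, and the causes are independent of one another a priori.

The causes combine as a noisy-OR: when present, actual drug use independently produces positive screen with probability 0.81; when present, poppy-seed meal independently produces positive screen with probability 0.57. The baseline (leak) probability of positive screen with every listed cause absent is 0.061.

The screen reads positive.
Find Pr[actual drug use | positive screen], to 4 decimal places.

Under noisy-OR, P(positive screen | causes) = 1 − (1−0.061)·∏(1−qᵢ) over the active causes.
Weight on actual drug use=true, given the evidence: 0.172534 + 0.064630 = 0.237164
The normalizing constant is 0.061*0.72*0.75 + 0.59623*0.72*0.25 + 0.82159*0.28*0.75 + 0.923284*0.28*0.25 = 0.377425
P(actual drug use | positive screen) = 0.237164/0.377425 ≈ 0.6284

Pr[actual drug use | positive screen] ≈ 0.6284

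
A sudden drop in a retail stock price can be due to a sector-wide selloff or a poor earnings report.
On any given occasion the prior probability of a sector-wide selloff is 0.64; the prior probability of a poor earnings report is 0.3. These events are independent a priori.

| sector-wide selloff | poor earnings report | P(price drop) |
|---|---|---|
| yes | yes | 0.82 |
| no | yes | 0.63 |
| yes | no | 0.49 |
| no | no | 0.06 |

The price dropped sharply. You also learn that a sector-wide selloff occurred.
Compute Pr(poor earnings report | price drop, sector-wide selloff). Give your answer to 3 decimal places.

Weight on poor earnings report=true, given the evidence: 0.82×0.3 = 0.246000
Normalizer over all consistent configurations: 0.49×0.7 + 0.82×0.3 = 0.589000
P(poor earnings report | price drop, sector-wide selloff) = 0.246000/0.589000 ≈ 0.418

Pr(poor earnings report | price drop, sector-wide selloff) ≈ 0.418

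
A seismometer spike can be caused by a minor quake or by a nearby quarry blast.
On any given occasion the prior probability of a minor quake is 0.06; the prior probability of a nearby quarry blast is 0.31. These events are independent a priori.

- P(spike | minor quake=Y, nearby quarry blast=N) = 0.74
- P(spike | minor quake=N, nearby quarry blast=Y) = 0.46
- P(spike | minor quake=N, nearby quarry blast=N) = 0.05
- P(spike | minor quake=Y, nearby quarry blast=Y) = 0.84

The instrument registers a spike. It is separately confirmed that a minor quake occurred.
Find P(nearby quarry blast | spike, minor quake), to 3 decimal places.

P(nearby quarry blast | spike, minor quake) ≈ 0.338

Enumerate both values of nearby quarry blast and weight by the priors:
  P(spike | minor quake) = 0.74×0.69 + 0.84×0.31
        = 0.510600 + 0.260400 = 0.771000
The terms with nearby quarry blast present sum to 0.260400, so
  P(nearby quarry blast | spike, minor quake) = 0.260400 / 0.771000 ≈ 0.338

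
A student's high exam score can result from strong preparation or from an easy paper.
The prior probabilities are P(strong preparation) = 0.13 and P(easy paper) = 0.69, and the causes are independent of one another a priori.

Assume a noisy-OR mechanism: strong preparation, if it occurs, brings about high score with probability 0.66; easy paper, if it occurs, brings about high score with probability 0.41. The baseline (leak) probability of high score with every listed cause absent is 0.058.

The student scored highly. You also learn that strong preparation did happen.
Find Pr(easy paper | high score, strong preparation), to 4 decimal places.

Under noisy-OR, P(high score | causes) = 1 − (1−0.058)·∏(1−qᵢ) over the active causes.
Enumerate both values of easy paper and weight by the priors:
  P(high score | strong preparation) = 0.67972×0.31 + 0.811035×0.69
        = 0.210713 + 0.559614 = 0.770327
Keeping only the easy paper-present terms gives 0.559614, so
  P(easy paper | high score, strong preparation) = 0.559614 / 0.770327 ≈ 0.7265

Pr(easy paper | high score, strong preparation) ≈ 0.7265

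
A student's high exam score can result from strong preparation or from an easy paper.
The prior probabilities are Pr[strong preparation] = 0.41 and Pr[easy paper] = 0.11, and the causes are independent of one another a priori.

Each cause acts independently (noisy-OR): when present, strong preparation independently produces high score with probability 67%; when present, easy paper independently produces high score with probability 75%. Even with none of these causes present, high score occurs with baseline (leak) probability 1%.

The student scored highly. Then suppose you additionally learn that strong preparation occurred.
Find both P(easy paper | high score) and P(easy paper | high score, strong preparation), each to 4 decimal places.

Under noisy-OR, P(high score | causes) = 1 − (1−0.01)·∏(1−qᵢ) over the active causes.
Sum P(high score|·) weighted by the priors over the 4 (strong preparation, easy paper) configurations:
  P(high score) = 0.01×0.59×0.89 + 0.7525×0.59×0.11 + 0.6733×0.41×0.89 + 0.918325×0.41×0.11
        = 0.005251 + 0.048837 + 0.245687 + 0.041416 = 0.341191
Configurations with easy paper contribute 0.090253, so
  P(easy paper | high score) = 0.090253 / 0.341191 ≈ 0.2645

Now condition on the additional information:
P(high score | strong preparation) = 0.6733*0.89 + 0.918325*0.11 = 0.599237 + 0.101016 = 0.700253
The easy paper-present share is 0.918325*0.11 = 0.101016.
Hence the posterior is 0.101016/0.700253 ≈ 0.1443.
Conditioning on strong preparation lowers the posterior on easy paper: the classic explaining-away effect in a common-effect structure.

P(easy paper | high score) ≈ 0.2645; P(easy paper | high score, strong preparation) ≈ 0.1443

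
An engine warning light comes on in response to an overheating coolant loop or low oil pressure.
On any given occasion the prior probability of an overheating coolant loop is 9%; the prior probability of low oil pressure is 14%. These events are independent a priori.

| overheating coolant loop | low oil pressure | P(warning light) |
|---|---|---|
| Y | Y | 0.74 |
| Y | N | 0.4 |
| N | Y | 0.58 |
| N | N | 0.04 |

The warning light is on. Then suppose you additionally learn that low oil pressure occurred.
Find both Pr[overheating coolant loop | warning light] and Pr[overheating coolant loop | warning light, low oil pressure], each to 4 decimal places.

Pr[overheating coolant loop | warning light] ≈ 0.2769; Pr[overheating coolant loop | warning light, low oil pressure] ≈ 0.1120

P(warning light) = 0.04·0.91·0.86 + 0.58·0.91·0.14 + 0.4·0.09·0.86 + 0.74·0.09·0.14 = 0.031304 + 0.073892 + 0.030960 + 0.009324 = 0.145480
Restricting to configurations with overheating coolant loop present: 0.030960 + 0.009324 = 0.040284.
So P(overheating coolant loop | warning light) = 0.040284/0.145480 ≈ 0.2769.

Now condition on the additional information:
Weight on overheating coolant loop=true, given the evidence: 0.74*0.09 = 0.066600
Normalizer over all consistent configurations: 0.58*0.91 + 0.74*0.09 = 0.594400
P(overheating coolant loop | warning light, low oil pressure) = 0.066600/0.594400 ≈ 0.1120
The drop from 0.2769 to 0.1120 is the explaining-away (discounting) effect.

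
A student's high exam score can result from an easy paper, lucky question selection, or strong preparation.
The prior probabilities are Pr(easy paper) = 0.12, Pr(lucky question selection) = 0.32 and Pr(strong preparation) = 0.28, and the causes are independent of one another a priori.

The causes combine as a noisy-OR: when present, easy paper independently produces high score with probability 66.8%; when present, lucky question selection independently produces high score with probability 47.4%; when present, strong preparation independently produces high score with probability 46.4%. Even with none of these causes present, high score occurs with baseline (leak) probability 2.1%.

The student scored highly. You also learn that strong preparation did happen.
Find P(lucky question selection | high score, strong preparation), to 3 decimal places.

P(lucky question selection | high score, strong preparation) ≈ 0.404

Under noisy-OR, P(high score | causes) = 1 − (1−0.021)·∏(1−qᵢ) over the active causes.
P(high score | strong preparation) = 0.475256×0.88×0.68 + 0.723985×0.88×0.32 + 0.825785×0.12×0.68 + 0.908363×0.12×0.32 = 0.284393 + 0.203874 + 0.067384 + 0.034881 = 0.590532
Of this, 0.238755 comes from 0.203874 + 0.034881 (the lucky question selection=true cases).
So P(lucky question selection | high score, strong preparation) = 0.238755/0.590532 ≈ 0.404.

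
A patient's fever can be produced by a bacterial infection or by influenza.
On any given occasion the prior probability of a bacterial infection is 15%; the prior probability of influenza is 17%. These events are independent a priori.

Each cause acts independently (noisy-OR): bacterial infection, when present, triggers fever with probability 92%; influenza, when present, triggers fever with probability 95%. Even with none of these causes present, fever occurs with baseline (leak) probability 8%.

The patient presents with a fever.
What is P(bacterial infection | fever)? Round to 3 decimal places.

Under noisy-OR, P(fever | causes) = 1 − (1−0.08)·∏(1−qᵢ) over the active causes.
Numerator (weight on configurations with bacterial infection): 0.115337 + 0.025406 = 0.140743
Normalizer over all consistent configurations: 0.08*0.85*0.83 + 0.954*0.85*0.17 + 0.9264*0.15*0.83 + 0.99632*0.15*0.17 = 0.335036
P(bacterial infection | fever) = 0.140743/0.335036 ≈ 0.420

P(bacterial infection | fever) ≈ 0.420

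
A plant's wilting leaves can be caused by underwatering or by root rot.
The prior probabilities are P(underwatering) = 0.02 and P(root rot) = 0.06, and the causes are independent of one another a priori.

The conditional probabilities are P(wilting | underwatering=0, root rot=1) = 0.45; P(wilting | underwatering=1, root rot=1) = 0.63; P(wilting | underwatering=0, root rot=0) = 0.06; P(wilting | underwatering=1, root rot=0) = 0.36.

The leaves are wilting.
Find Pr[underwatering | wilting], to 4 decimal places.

By total probability over the 4 (underwatering, root rot) configurations:
  P(wilting) = 0.06×0.98×0.94 + 0.45×0.98×0.06 + 0.36×0.02×0.94 + 0.63×0.02×0.06
        = 0.055272 + 0.026460 + 0.006768 + 0.000756 = 0.089256
Keeping only the underwatering-present terms gives 0.007524, so
  P(underwatering | wilting) = 0.007524 / 0.089256 ≈ 0.0843

Pr[underwatering | wilting] ≈ 0.0843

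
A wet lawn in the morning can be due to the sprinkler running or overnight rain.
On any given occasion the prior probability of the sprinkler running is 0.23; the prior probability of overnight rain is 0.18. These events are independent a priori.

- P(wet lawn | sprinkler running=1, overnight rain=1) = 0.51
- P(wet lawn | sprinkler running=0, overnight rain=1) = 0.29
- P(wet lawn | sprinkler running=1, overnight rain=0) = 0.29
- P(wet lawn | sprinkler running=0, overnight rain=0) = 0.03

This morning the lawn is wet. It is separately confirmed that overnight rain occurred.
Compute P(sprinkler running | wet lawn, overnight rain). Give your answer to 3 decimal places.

P(sprinkler running | wet lawn, overnight rain) ≈ 0.344

P(wet lawn | overnight rain) = 0.29×0.77 + 0.51×0.23 = 0.223300 + 0.117300 = 0.340600
Of this, 0.117300 comes from 0.51×0.23 (the sprinkler running=true cases).
So P(sprinkler running | wet lawn, overnight rain) = 0.117300/0.340600 ≈ 0.344.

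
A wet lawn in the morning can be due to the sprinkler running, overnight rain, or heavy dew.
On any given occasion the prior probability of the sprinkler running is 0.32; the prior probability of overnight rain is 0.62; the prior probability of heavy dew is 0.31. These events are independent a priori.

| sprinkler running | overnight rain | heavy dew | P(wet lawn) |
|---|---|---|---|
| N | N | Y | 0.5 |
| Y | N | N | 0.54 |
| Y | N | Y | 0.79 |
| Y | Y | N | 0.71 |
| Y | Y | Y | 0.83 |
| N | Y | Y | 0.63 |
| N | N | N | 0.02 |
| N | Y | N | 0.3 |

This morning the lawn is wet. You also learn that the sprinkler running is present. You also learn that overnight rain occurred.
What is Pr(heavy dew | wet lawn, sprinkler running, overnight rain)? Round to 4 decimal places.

By total probability over both values of heavy dew:
  P(wet lawn | sprinkler running, overnight rain) = 0.71×0.69 + 0.83×0.31
        = 0.489900 + 0.257300 = 0.747200
The terms with heavy dew present sum to 0.257300, so
  P(heavy dew | wet lawn, sprinkler running, overnight rain) = 0.257300 / 0.747200 ≈ 0.3444

Pr(heavy dew | wet lawn, sprinkler running, overnight rain) ≈ 0.3444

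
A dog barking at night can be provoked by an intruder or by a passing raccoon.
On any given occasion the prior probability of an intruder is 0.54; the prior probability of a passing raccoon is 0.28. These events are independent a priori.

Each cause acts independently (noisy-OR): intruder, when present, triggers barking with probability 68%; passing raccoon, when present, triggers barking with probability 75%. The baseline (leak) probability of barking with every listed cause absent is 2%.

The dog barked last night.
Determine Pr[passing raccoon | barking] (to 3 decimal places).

Pr[passing raccoon | barking] ≈ 0.464

Under noisy-OR, P(barking | causes) = 1 − (1−0.02)·∏(1−qᵢ) over the active causes.
Weight on passing raccoon=true, given the evidence: 0.097244 + 0.139346 = 0.236590
The normalizing constant is 0.02×0.46×0.72 + 0.755×0.46×0.28 + 0.6864×0.54×0.72 + 0.9216×0.54×0.28 = 0.510086
Posterior = 0.236590 / 0.510086 ≈ 0.464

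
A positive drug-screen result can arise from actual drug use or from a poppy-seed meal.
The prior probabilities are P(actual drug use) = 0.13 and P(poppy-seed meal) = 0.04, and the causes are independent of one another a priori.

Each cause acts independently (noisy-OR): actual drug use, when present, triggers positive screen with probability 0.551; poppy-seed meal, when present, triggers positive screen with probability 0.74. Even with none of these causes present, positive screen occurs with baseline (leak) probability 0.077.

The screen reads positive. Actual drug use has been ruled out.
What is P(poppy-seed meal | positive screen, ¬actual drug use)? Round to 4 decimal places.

P(poppy-seed meal | positive screen, ¬actual drug use) ≈ 0.2914

Under noisy-OR, P(positive screen | causes) = 1 − (1−0.077)·∏(1−qᵢ) over the active causes.
Weight on poppy-seed meal=true, given the evidence: 0.76002·0.04 = 0.030401
Normalizer over all consistent configurations: 0.077·0.96 + 0.76002·0.04 = 0.104321
Posterior = 0.030401 / 0.104321 ≈ 0.2914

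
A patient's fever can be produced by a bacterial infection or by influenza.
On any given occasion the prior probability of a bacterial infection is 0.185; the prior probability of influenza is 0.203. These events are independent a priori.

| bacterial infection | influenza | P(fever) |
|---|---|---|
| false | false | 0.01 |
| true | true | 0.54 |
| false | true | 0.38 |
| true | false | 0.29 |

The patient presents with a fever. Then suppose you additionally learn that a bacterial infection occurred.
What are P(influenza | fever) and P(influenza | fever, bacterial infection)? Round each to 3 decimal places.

P(influenza | fever) ≈ 0.628; P(influenza | fever, bacterial infection) ≈ 0.322

P(fever) = 0.01·0.815·0.797 + 0.38·0.815·0.203 + 0.29·0.185·0.797 + 0.54·0.185·0.203 = 0.006496 + 0.062869 + 0.042759 + 0.020280 = 0.132404
Of this, 0.083149 comes from 0.062869 + 0.020280 (the influenza=true cases).
P(influenza | fever) = 0.083149 / 0.132404 ≈ 0.628

With the extra evidence:
Enumerate both values of influenza and weight by the priors:
  P(fever | bacterial infection) = 0.29·0.797 + 0.54·0.203
        = 0.231130 + 0.109620 = 0.340750
Configurations with influenza contribute 0.109620, so
  P(influenza | fever, bacterial infection) = 0.109620 / 0.340750 ≈ 0.322
This is intercausal reasoning (explaining away): once bacterial infection accounts for the fever, influenza becomes less likely.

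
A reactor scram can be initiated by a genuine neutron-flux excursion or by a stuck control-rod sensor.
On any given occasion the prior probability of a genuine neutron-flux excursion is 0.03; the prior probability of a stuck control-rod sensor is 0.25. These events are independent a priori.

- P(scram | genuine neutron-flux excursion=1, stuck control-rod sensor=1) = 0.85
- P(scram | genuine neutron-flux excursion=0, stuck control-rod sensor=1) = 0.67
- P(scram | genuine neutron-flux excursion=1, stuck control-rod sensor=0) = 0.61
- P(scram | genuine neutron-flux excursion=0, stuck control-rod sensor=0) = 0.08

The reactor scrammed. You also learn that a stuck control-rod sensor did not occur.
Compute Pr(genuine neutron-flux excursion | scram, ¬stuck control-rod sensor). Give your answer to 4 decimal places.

Pr(genuine neutron-flux excursion | scram, ¬stuck control-rod sensor) ≈ 0.1908

Sum P(scram|·) weighted by the priors over both values of genuine neutron-flux excursion:
  P(scram | ¬stuck control-rod sensor) = 0.08·0.97 + 0.61·0.03
        = 0.077600 + 0.018300 = 0.095900
Keeping only the genuine neutron-flux excursion-present terms gives 0.018300, so
  P(genuine neutron-flux excursion | scram, ¬stuck control-rod sensor) = 0.018300 / 0.095900 ≈ 0.1908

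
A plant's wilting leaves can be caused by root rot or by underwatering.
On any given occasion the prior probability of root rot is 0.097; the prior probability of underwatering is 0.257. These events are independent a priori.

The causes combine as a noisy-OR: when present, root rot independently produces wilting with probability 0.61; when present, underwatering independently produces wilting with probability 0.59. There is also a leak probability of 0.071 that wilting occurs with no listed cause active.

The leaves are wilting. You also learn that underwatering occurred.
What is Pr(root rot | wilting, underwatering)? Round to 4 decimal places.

Under noisy-OR, P(wilting | causes) = 1 − (1−0.071)·∏(1−qᵢ) over the active causes.
Weight on root rot=true, given the evidence: 0.851453×0.097 = 0.082591
Denominator P(wilting | underwatering): 0.61911×0.903 + 0.851453×0.097 = 0.641647
Posterior = 0.082591 / 0.641647 ≈ 0.1287

Pr(root rot | wilting, underwatering) ≈ 0.1287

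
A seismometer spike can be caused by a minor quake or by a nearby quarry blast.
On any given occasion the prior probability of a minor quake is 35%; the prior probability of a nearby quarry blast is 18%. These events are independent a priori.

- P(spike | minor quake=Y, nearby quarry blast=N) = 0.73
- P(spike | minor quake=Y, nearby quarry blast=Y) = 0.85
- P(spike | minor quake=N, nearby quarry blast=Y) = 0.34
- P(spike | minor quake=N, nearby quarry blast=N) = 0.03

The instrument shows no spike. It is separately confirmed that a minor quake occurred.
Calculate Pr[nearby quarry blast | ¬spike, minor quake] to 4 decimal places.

Pr[nearby quarry blast | ¬spike, minor quake] ≈ 0.1087

Numerator (weight on configurations with nearby quarry blast): 0.15·0.18 = 0.027000
Normalizer over all consistent configurations: 0.27·0.82 + 0.15·0.18 = 0.248400
P(nearby quarry blast | ¬spike, minor quake) = 0.027000/0.248400 ≈ 0.1087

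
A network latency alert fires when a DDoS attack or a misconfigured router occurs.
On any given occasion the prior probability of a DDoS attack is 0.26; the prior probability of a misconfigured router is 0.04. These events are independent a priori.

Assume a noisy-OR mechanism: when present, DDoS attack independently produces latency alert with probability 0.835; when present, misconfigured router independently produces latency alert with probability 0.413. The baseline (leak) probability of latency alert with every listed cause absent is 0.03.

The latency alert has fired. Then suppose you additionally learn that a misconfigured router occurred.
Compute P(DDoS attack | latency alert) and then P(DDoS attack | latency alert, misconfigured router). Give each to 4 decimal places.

P(DDoS attack | latency alert) ≈ 0.8655; P(DDoS attack | latency alert, misconfigured router) ≈ 0.4251

Under noisy-OR, P(latency alert | causes) = 1 − (1−0.03)·∏(1−qᵢ) over the active causes.
Sum P(latency alert|·) weighted by the priors over the 4 (DDoS attack, misconfigured router) configurations:
  P(latency alert) = 0.03*0.74*0.96 + 0.43061*0.74*0.04 + 0.83995*0.26*0.96 + 0.906051*0.26*0.04
        = 0.021312 + 0.012746 + 0.209652 + 0.009423 = 0.253133
The terms with DDoS attack present sum to 0.219075, so
  P(DDoS attack | latency alert) = 0.219075 / 0.253133 ≈ 0.8655

With the extra evidence:
Sum P(latency alert|·) weighted by the priors over both values of DDoS attack:
  P(latency alert | misconfigured router) = 0.43061*0.74 + 0.906051*0.26
        = 0.318651 + 0.235573 = 0.554224
The terms with DDoS attack present sum to 0.235573, so
  P(DDoS attack | latency alert, misconfigured router) = 0.235573 / 0.554224 ≈ 0.4251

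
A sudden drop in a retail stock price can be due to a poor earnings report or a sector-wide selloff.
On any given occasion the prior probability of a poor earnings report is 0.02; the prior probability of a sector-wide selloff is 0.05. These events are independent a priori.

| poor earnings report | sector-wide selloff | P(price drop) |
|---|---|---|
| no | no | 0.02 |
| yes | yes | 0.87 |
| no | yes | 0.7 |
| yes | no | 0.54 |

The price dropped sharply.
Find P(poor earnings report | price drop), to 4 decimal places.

P(poor earnings report | price drop) ≈ 0.1738

P(price drop) = 0.02*0.98*0.95 + 0.7*0.98*0.05 + 0.54*0.02*0.95 + 0.87*0.02*0.05 = 0.018620 + 0.034300 + 0.010260 + 0.000870 = 0.064050
Restricting to configurations with poor earnings report present: 0.010260 + 0.000870 = 0.011130.
P(poor earnings report | price drop) = 0.011130 / 0.064050 ≈ 0.1738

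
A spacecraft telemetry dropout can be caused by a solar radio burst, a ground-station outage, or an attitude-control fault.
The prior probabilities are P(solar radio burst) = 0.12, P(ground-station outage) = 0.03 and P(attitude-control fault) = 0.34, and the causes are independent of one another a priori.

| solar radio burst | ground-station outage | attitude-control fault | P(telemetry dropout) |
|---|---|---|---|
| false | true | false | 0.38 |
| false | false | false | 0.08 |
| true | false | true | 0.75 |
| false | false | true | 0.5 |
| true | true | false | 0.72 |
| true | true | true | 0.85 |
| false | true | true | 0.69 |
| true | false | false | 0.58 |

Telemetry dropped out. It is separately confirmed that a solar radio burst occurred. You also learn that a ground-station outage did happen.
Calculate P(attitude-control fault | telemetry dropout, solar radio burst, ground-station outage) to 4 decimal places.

P(attitude-control fault | telemetry dropout, solar radio burst, ground-station outage) ≈ 0.3782

By total probability over both values of attitude-control fault:
  P(telemetry dropout | solar radio burst, ground-station outage) = 0.72*0.66 + 0.85*0.34
        = 0.475200 + 0.289000 = 0.764200
Keeping only the attitude-control fault-present terms gives 0.289000, so
  P(attitude-control fault | telemetry dropout, solar radio burst, ground-station outage) = 0.289000 / 0.764200 ≈ 0.3782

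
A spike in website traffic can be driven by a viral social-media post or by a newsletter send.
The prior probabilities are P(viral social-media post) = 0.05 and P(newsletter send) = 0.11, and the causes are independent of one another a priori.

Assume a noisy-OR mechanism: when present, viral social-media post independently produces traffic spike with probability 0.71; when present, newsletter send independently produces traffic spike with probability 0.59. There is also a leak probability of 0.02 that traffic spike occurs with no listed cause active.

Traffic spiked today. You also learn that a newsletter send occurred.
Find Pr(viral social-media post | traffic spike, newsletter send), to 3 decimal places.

Under noisy-OR, P(traffic spike | causes) = 1 − (1−0.02)·∏(1−qᵢ) over the active causes.
Enumerate both values of viral social-media post and weight by the priors:
  P(traffic spike | newsletter send) = 0.5982*0.95 + 0.883478*0.05
        = 0.568290 + 0.044174 = 0.612464
Keeping only the viral social-media post-present terms gives 0.044174, so
  P(viral social-media post | traffic spike, newsletter send) = 0.044174 / 0.612464 ≈ 0.072

Pr(viral social-media post | traffic spike, newsletter send) ≈ 0.072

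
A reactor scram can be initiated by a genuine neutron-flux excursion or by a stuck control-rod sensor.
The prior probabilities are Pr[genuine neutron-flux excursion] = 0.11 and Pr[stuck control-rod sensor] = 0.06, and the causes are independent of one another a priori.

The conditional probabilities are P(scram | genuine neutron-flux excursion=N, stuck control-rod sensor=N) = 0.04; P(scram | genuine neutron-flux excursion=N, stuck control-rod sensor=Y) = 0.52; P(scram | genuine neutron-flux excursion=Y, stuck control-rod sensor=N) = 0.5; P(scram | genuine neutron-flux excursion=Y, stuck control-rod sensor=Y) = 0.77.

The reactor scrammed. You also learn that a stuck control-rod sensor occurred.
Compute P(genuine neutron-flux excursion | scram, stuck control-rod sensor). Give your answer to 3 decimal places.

P(genuine neutron-flux excursion | scram, stuck control-rod sensor) ≈ 0.155

Enumerate both values of genuine neutron-flux excursion and weight by the priors:
  P(scram | stuck control-rod sensor) = 0.52*0.89 + 0.77*0.11
        = 0.462800 + 0.084700 = 0.547500
Keeping only the genuine neutron-flux excursion-present terms gives 0.084700, so
  P(genuine neutron-flux excursion | scram, stuck control-rod sensor) = 0.084700 / 0.547500 ≈ 0.155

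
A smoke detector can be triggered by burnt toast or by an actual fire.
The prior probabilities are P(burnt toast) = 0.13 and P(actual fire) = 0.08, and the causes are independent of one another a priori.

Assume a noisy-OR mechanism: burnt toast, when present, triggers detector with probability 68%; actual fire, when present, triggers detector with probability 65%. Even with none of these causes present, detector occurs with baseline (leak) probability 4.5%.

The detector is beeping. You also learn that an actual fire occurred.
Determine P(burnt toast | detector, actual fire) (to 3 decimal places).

P(burnt toast | detector, actual fire) ≈ 0.167

Under noisy-OR, P(detector | causes) = 1 − (1−0.045)·∏(1−qᵢ) over the active causes.
Enumerate both values of burnt toast and weight by the priors:
  P(detector | actual fire) = 0.66575*0.87 + 0.89304*0.13
        = 0.579202 + 0.116095 = 0.695297
Keeping only the burnt toast-present terms gives 0.116095, so
  P(burnt toast | detector, actual fire) = 0.116095 / 0.695297 ≈ 0.167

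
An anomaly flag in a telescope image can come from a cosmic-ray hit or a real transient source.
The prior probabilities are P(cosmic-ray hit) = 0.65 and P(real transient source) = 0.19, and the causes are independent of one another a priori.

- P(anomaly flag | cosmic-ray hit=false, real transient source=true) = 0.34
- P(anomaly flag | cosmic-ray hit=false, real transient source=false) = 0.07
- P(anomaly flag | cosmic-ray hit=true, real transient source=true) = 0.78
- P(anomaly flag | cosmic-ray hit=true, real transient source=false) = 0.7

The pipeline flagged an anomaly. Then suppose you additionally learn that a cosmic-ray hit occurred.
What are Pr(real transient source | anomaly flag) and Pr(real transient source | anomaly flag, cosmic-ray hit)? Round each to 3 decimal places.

Enumerate the 4 (cosmic-ray hit, real transient source) configurations and weight by the priors:
  P(anomaly flag) = 0.07×0.35×0.81 + 0.34×0.35×0.19 + 0.7×0.65×0.81 + 0.78×0.65×0.19
        = 0.019845 + 0.022610 + 0.368550 + 0.096330 = 0.507335
Keeping only the real transient source-present terms gives 0.118940, so
  P(real transient source | anomaly flag) = 0.118940 / 0.507335 ≈ 0.234

With the extra evidence:
By total probability over both values of real transient source:
  P(anomaly flag | cosmic-ray hit) = 0.7·0.81 + 0.78·0.19
        = 0.567000 + 0.148200 = 0.715200
Configurations with real transient source contribute 0.148200, so
  P(real transient source | anomaly flag, cosmic-ray hit) = 0.148200 / 0.715200 ≈ 0.207

Pr(real transient source | anomaly flag) ≈ 0.234; Pr(real transient source | anomaly flag, cosmic-ray hit) ≈ 0.207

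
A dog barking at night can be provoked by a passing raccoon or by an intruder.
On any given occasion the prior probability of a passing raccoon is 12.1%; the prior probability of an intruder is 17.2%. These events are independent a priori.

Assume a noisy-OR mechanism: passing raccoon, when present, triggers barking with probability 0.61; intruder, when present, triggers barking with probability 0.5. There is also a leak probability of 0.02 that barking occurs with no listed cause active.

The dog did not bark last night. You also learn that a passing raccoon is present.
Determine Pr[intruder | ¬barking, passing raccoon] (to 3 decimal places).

Pr[intruder | ¬barking, passing raccoon] ≈ 0.094

Under noisy-OR, P(barking | causes) = 1 − (1−0.02)·∏(1−qᵢ) over the active causes.
P(¬barking | passing raccoon) = 0.3822·0.828 + 0.1911·0.172 = 0.316462 + 0.032869 = 0.349331
The intruder-present share is 0.1911·0.172 = 0.032869.
Hence the posterior is 0.032869/0.349331 ≈ 0.094.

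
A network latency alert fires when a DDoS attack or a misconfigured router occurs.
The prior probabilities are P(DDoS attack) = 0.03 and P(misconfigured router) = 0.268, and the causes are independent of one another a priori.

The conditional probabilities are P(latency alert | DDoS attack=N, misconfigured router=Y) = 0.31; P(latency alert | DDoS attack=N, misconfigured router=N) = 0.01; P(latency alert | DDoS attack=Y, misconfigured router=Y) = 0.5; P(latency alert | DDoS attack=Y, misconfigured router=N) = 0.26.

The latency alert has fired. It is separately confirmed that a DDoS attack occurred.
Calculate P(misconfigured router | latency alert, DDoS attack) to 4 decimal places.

By total probability over both values of misconfigured router:
  P(latency alert | DDoS attack) = 0.26·0.732 + 0.5·0.268
        = 0.190320 + 0.134000 = 0.324320
Keeping only the misconfigured router-present terms gives 0.134000, so
  P(misconfigured router | latency alert, DDoS attack) = 0.134000 / 0.324320 ≈ 0.4132

P(misconfigured router | latency alert, DDoS attack) ≈ 0.4132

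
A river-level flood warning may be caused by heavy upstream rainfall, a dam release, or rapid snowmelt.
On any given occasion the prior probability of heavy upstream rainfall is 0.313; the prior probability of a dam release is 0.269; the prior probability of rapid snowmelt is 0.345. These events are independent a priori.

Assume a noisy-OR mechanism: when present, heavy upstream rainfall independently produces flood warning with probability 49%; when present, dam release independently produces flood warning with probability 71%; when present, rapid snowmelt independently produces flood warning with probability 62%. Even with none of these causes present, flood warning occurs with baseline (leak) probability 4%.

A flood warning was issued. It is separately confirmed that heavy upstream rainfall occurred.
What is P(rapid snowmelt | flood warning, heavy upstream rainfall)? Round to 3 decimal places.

P(rapid snowmelt | flood warning, heavy upstream rainfall) ≈ 0.426

Under noisy-OR, P(flood warning | causes) = 1 − (1−0.04)·∏(1−qᵢ) over the active causes.
Numerator (weight on configurations with rapid snowmelt): 0.205275 + 0.087798 = 0.293073
Normalizer over all consistent configurations: 0.5104*0.731*0.655 + 0.813952*0.731*0.345 + 0.858016*0.269*0.655 + 0.946046*0.269*0.345 = 0.688633
Posterior = 0.293073 / 0.688633 ≈ 0.426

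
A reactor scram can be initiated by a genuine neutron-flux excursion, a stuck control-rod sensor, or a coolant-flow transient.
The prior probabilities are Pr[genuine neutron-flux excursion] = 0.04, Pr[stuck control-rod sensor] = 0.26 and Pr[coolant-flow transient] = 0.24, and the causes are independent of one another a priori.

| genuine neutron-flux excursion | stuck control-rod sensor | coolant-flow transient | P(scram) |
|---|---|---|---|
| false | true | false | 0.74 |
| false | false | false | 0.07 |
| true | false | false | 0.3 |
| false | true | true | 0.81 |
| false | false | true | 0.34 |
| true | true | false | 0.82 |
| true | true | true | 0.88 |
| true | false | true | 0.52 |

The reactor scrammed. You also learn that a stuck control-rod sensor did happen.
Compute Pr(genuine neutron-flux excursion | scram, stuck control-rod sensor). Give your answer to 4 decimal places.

Pr(genuine neutron-flux excursion | scram, stuck control-rod sensor) ≈ 0.0439

Weight on genuine neutron-flux excursion=true, given the evidence: 0.024928 + 0.008448 = 0.033376
The normalizing constant is 0.74·0.96·0.76 + 0.81·0.96·0.24 + 0.82·0.04·0.76 + 0.88·0.04·0.24 = 0.759904
Posterior = 0.033376 / 0.759904 ≈ 0.0439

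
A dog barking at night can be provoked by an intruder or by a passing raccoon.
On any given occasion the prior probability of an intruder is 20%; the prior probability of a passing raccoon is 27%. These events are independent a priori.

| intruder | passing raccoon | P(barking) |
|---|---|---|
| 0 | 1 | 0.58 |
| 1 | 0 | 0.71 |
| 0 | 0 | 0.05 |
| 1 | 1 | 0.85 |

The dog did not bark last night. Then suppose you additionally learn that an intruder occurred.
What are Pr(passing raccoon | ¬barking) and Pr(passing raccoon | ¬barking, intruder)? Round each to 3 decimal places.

Enumerate the 4 (intruder, passing raccoon) configurations and weight by the priors:
  P(¬barking) = 0.95·0.8·0.73 + 0.42·0.8·0.27 + 0.29·0.2·0.73 + 0.15·0.2·0.27
        = 0.554800 + 0.090720 + 0.042340 + 0.008100 = 0.695960
Configurations with passing raccoon contribute 0.098820, so
  P(passing raccoon | ¬barking) = 0.098820 / 0.695960 ≈ 0.142

Now also conditioning on intruder=true:
P(¬barking | intruder) = 0.29×0.73 + 0.15×0.27 = 0.211700 + 0.040500 = 0.252200
Restricting to configurations with passing raccoon present: 0.15×0.27 = 0.040500.
Hence the posterior is 0.040500/0.252200 ≈ 0.161.

Pr(passing raccoon | ¬barking) ≈ 0.142; Pr(passing raccoon | ¬barking, intruder) ≈ 0.161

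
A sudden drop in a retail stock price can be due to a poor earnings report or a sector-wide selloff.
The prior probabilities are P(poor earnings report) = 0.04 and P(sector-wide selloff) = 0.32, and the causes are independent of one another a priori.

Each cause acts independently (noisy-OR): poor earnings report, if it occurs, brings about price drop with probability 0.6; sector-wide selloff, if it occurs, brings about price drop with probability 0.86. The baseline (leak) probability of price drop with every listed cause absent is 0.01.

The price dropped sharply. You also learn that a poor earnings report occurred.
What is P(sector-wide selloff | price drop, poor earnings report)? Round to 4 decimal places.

Under noisy-OR, P(price drop | causes) = 1 − (1−0.01)·∏(1−qᵢ) over the active causes.
By total probability over both values of sector-wide selloff:
  P(price drop | poor earnings report) = 0.604·0.68 + 0.94456·0.32
        = 0.410720 + 0.302259 = 0.712979
The terms with sector-wide selloff present sum to 0.302259, so
  P(sector-wide selloff | price drop, poor earnings report) = 0.302259 / 0.712979 ≈ 0.4239

P(sector-wide selloff | price drop, poor earnings report) ≈ 0.4239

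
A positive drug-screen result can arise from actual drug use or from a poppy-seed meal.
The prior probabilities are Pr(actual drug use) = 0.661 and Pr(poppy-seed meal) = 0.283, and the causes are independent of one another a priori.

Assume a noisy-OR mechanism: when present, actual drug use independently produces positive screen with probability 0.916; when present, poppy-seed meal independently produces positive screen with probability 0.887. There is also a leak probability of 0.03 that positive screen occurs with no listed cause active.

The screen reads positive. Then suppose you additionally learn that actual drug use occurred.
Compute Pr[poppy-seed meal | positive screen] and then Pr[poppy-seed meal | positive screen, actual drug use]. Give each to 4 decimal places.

Pr[poppy-seed meal | positive screen] ≈ 0.3796; Pr[poppy-seed meal | positive screen, actual drug use] ≈ 0.2986

Under noisy-OR, P(positive screen | causes) = 1 − (1−0.03)·∏(1−qᵢ) over the active causes.
P(positive screen) = 0.03·0.339·0.717 + 0.89039·0.339·0.283 + 0.91852·0.661·0.717 + 0.990793·0.661·0.283 = 0.007292 + 0.085421 + 0.435321 + 0.185341 = 0.713375
Restricting to configurations with poppy-seed meal present: 0.085421 + 0.185341 = 0.270762.
P(poppy-seed meal | positive screen) = 0.270762 / 0.713375 ≈ 0.3796

With the extra evidence:
By total probability over both values of poppy-seed meal:
  P(positive screen | actual drug use) = 0.91852·0.717 + 0.990793·0.283
        = 0.658579 + 0.280394 = 0.938973
Configurations with poppy-seed meal contribute 0.280394, so
  P(poppy-seed meal | positive screen, actual drug use) = 0.280394 / 0.938973 ≈ 0.2986
— actual drug use explains away the evidence for poppy-seed meal.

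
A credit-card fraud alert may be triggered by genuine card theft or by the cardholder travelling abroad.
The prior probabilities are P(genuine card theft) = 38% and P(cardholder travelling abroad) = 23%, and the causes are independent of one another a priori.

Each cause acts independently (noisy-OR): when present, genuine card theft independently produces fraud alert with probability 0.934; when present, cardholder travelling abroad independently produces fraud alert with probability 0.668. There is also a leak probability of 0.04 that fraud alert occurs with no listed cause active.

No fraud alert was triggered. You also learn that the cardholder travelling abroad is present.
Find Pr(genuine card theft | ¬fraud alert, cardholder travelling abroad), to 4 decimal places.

Under noisy-OR, P(fraud alert | causes) = 1 − (1−0.04)·∏(1−qᵢ) over the active causes.
For the numerator, keep only genuine card theft=true terms: 0.021036*0.38 = 0.007994
Denominator P(¬fraud alert | cardholder travelling abroad): 0.31872*0.62 + 0.021036*0.38 = 0.205600
Posterior = 0.007994 / 0.205600 ≈ 0.0389

Pr(genuine card theft | ¬fraud alert, cardholder travelling abroad) ≈ 0.0389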